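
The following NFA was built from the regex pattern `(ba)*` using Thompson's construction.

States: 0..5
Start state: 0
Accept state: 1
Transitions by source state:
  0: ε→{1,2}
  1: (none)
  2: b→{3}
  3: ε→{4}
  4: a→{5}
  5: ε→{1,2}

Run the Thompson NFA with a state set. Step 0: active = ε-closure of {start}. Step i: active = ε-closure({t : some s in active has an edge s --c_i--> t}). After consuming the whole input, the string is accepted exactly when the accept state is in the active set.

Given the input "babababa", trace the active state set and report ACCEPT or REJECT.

S₀ = ε-closure({0}) = {0,1,2}
'b' @ 1: {3,4}
'a' @ 2: {1,2,5}  ✓accept
'b' @ 3: {3,4}
'a' @ 4: {1,2,5}  ✓accept
'b' @ 5: {3,4}
'a' @ 6: {1,2,5}  ✓accept
'b' @ 7: {3,4}
'a' @ 8: {1,2,5}  ✓accept
end set {1,2,5} — state 1 in

Answer: ACCEPT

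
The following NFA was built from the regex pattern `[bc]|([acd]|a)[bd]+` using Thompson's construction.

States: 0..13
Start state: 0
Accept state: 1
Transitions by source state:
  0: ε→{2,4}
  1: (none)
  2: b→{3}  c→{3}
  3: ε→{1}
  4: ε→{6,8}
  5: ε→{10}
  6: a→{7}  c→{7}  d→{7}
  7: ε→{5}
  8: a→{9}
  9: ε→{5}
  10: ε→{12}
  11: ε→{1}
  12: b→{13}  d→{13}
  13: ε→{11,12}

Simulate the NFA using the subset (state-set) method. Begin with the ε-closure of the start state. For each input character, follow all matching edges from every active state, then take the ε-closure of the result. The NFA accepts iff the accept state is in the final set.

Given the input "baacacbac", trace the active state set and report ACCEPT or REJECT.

Answer: REJECT

Derivation:
S₀ = ε-closure({0}) = {0,2,4,6,8}
'b' @ 1: {1,3}  [accepting]
'a' @ 2: {}  — dead — no transitions
rest 'acacbac' ignored (set empty)
end set {} — state 1 not in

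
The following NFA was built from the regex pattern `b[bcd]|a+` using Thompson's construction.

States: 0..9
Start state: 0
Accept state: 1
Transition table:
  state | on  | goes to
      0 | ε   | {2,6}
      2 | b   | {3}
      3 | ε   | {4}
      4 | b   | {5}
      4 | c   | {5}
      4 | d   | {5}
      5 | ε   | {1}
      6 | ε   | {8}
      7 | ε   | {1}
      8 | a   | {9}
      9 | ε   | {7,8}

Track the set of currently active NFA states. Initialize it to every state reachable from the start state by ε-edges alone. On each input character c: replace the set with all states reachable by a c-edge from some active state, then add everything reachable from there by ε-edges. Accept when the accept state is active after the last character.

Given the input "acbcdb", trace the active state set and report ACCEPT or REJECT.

initial (ε-close {0}): {0,2,6,8}
'a' @ 1: {1,7,8,9}  [accepting]
'c' @ 2: {}  — dead — no transitions
rest 'bcdb' ignored (set empty)
end set {} — state 1 not in

Answer: REJECT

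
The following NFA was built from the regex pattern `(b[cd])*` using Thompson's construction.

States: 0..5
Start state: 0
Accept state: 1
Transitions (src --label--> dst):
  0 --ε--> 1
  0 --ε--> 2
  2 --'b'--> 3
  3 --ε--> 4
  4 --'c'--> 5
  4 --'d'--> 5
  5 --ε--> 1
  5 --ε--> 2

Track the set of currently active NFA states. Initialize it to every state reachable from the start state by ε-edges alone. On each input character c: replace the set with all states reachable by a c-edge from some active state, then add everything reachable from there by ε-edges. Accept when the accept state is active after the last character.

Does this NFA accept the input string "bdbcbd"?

S₀ = ε-closure({0}) = {0,1,2}
'b' @ 1: {3,4}
'd' @ 2: {1,2,5}  ✓accept
'b' @ 3: {3,4}
'c' @ 4: {1,2,5}  ✓accept
'b' @ 5: {3,4}
'd' @ 6: {1,2,5}  ✓accept
after full input: {1,2,5}  (accept=1 in)

Answer: ACCEPT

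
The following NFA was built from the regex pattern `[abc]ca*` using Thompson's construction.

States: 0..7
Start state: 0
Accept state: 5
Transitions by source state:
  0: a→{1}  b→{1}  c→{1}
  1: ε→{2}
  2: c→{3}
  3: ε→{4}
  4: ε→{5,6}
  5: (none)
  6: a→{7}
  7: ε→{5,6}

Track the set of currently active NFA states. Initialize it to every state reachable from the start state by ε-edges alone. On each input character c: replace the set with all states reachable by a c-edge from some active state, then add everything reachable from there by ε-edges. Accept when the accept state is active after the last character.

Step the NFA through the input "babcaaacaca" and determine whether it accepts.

Answer: REJECT

Derivation:
start: ε-closure({0}) = {0}
'b' @ 1: {1,2}
'a' @ 2: {}  — state set empty
rest 'bcaaacaca' ignored (set empty)
end set {} — state 5 not in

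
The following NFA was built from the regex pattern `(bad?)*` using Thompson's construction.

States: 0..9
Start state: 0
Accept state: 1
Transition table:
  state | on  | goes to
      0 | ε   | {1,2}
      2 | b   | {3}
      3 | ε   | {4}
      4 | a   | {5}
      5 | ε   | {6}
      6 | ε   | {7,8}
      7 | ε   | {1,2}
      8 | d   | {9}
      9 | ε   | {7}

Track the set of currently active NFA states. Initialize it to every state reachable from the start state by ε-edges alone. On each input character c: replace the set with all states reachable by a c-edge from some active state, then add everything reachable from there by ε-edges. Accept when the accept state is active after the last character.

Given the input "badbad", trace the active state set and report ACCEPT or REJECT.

initial (ε-close {0}): {0,1,2}
'b' @ 1: {3,4}
'a' @ 2: {1,2,5,6,7,8}  (accept∈set)
'd' @ 3: {1,2,7,9}  (accept∈set)
'b' @ 4: {3,4}
'a' @ 5: {1,2,5,6,7,8}  (accept∈set)
'd' @ 6: {1,2,7,9}  (accept∈set)
final: {1,2,7,9}; accept 1 in set

Answer: ACCEPT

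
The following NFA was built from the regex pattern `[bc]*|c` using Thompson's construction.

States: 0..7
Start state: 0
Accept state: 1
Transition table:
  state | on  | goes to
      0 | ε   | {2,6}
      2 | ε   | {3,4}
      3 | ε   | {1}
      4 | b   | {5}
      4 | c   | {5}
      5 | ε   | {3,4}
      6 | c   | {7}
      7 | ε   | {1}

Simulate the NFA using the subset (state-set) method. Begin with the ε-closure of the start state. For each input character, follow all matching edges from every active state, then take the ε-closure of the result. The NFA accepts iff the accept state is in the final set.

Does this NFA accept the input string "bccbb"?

initial (ε-close {0}): {0,1,2,3,4,6}
'b' @ 1: {1,3,4,5}  ✓accept
'c' @ 2: {1,3,4,5}  ✓accept
'c' @ 3: {1,3,4,5}  ✓accept
'b' @ 4: {1,3,4,5}  ✓accept
'b' @ 5: {1,3,4,5}  ✓accept
end set {1,3,4,5} — state 1 in

Answer: ACCEPT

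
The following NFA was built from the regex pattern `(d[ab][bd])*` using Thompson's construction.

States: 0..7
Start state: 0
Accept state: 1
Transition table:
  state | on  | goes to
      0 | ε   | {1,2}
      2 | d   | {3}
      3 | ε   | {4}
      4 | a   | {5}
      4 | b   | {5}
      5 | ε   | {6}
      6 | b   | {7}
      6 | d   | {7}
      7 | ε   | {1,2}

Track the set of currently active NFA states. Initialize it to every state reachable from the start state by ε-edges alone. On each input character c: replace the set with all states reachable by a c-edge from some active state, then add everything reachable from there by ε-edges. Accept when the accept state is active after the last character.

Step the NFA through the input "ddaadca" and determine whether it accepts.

Answer: REJECT

Trace:
initial (ε-close {0}): {0,1,2}
'd' @ 1: {3,4}
'd' @ 2: {}  — no active states
rest 'aadca' ignored (set empty)
end set {} — state 1 not in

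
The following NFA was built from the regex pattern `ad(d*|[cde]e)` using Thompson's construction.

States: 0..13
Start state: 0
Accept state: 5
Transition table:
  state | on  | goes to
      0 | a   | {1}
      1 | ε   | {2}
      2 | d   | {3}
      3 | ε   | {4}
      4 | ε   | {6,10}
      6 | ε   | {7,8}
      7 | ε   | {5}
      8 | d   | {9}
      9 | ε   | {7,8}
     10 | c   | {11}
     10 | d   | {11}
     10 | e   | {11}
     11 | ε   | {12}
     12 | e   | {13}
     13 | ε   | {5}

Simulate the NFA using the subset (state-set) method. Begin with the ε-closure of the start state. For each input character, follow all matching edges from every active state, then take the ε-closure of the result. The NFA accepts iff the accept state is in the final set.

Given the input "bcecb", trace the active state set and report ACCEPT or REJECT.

Answer: REJECT

Steps:
start: ε-closure({0}) = {0}
'b' @ 1: {}  — state set empty
rest 'cecb' ignored (set empty)
final: {}; accept 5 not in set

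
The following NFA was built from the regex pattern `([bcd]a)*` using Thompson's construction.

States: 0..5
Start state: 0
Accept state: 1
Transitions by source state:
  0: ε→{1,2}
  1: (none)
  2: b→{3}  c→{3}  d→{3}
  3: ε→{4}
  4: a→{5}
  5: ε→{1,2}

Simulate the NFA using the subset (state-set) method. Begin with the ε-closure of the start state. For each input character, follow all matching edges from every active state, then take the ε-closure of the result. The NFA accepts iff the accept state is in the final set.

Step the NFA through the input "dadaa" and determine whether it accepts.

Answer: REJECT

Trace:
start: ε-closure({0}) = {0,1,2}
'd' @ 1: {3,4}
'a' @ 2: {1,2,5}  [accepting]
'd' @ 3: {3,4}
'a' @ 4: {1,2,5}  [accepting]
'a' @ 5: {}  — no active states
final: {}; accept 1 not in set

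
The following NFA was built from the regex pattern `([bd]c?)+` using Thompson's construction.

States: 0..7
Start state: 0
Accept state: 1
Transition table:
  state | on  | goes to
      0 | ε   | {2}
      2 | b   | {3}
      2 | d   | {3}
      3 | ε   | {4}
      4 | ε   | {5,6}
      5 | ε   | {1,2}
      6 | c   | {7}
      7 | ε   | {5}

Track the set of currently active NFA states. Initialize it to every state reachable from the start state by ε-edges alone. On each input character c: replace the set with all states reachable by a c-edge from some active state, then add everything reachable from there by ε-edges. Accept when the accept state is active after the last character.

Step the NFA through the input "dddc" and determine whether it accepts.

start: ε-closure({0}) = {0,2}
'd' @ 1: {1,2,3,4,5,6}  [accepting]
'd' @ 2: {1,2,3,4,5,6}  [accepting]
'd' @ 3: {1,2,3,4,5,6}  [accepting]
'c' @ 4: {1,2,5,7}  [accepting]
final: {1,2,5,7}; accept 1 in set

Answer: ACCEPT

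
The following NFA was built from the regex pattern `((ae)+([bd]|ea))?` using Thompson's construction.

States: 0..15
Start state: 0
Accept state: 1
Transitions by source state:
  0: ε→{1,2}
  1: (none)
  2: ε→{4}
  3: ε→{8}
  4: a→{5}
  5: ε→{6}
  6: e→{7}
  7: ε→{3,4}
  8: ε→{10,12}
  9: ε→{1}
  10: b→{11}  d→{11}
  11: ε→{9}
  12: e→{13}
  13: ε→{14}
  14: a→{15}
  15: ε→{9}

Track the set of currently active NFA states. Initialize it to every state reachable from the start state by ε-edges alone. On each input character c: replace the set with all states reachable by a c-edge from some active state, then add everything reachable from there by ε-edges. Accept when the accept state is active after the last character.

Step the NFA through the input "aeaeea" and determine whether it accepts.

Answer: ACCEPT

Derivation:
initial (ε-close {0}): {0,1,2,4}
'a' @ 1: {5,6}
'e' @ 2: {3,4,7,8,10,12}
'a' @ 3: {5,6}
'e' @ 4: {3,4,7,8,10,12}
'e' @ 5: {13,14}
'a' @ 6: {1,9,15}  ✓accept
end set {1,9,15} — state 1 in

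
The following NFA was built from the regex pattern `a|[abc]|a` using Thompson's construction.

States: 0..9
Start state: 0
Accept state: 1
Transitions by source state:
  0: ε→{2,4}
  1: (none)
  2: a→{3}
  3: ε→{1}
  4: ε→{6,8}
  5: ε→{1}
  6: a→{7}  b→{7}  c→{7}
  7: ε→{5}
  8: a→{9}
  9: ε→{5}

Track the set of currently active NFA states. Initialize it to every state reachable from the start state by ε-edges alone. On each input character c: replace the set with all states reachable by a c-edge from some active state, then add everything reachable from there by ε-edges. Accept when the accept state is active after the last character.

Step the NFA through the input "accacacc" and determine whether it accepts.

start: ε-closure({0}) = {0,2,4,6,8}
'a' @ 1: {1,3,5,7,9}  (accept∈set)
'c' @ 2: {}  — state set empty
rest 'cacacc' ignored (set empty)
final: {}; accept 1 not in set

Answer: REJECT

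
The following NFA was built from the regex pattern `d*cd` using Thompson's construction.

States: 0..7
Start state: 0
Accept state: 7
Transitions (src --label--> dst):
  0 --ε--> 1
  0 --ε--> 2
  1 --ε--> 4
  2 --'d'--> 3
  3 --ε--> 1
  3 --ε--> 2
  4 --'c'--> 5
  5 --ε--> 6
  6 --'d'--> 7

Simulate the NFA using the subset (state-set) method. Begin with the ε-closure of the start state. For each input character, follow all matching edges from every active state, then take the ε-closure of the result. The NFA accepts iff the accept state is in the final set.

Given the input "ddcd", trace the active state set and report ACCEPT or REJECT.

start: ε-closure({0}) = {0,1,2,4}
'd' @ 1: {1,2,3,4}
'd' @ 2: {1,2,3,4}
'c' @ 3: {5,6}
'd' @ 4: {7}  (accept∈set)
final: {7}; accept 7 in set

Answer: ACCEPT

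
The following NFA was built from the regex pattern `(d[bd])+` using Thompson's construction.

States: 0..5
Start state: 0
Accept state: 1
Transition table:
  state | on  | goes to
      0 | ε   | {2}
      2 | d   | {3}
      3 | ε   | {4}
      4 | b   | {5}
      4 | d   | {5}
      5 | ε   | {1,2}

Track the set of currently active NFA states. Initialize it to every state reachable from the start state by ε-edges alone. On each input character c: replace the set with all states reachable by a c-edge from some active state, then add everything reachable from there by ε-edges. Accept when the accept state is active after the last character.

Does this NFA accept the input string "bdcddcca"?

start: ε-closure({0}) = {0,2}
'b' @ 1: {}  — dead — no transitions
rest 'dcddcca' ignored (set empty)
final: {}; accept 1 not in set

Answer: REJECT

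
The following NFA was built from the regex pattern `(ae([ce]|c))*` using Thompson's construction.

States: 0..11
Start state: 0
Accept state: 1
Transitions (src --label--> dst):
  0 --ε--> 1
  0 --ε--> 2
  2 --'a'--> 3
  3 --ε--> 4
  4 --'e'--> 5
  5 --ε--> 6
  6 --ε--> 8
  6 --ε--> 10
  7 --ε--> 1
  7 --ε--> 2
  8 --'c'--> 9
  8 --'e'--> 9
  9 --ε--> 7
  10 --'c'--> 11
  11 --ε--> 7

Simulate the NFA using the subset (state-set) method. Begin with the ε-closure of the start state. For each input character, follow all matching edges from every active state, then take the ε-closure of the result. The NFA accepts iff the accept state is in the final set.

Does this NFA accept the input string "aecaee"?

start: ε-closure({0}) = {0,1,2}
'a' @ 1: {3,4}
'e' @ 2: {5,6,8,10}
'c' @ 3: {1,2,7,9,11}  [accepting]
'a' @ 4: {3,4}
'e' @ 5: {5,6,8,10}
'e' @ 6: {1,2,7,9}  [accepting]
final: {1,2,7,9}; accept 1 in set

Answer: ACCEPT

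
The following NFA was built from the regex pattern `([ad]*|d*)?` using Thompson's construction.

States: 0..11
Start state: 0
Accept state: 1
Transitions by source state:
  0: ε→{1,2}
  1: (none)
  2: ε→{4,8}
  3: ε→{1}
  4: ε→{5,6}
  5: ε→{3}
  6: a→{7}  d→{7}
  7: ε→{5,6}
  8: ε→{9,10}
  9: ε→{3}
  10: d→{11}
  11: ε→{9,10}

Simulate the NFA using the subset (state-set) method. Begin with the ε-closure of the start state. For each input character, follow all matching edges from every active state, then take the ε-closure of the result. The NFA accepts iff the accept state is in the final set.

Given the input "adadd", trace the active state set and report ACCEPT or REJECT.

S₀ = ε-closure({0}) = {0,1,2,3,4,5,6,8,9,10}
'a' @ 1: {1,3,5,6,7}  [accepting]
'd' @ 2: {1,3,5,6,7}  [accepting]
'a' @ 3: {1,3,5,6,7}  [accepting]
'd' @ 4: {1,3,5,6,7}  [accepting]
'd' @ 5: {1,3,5,6,7}  [accepting]
final: {1,3,5,6,7}; accept 1 in set

Answer: ACCEPT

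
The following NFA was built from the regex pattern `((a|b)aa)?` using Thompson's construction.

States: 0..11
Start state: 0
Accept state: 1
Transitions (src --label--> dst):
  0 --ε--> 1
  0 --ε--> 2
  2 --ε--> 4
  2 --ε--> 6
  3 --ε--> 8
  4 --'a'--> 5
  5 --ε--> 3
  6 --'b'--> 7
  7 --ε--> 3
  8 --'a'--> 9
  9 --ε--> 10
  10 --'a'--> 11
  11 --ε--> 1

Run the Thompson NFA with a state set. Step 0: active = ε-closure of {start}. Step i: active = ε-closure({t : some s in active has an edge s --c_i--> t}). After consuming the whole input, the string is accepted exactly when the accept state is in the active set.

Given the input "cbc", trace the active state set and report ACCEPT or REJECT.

start: ε-closure({0}) = {0,1,2,4,6}
'c' @ 1: {}  — dead — no transitions
rest 'bc' ignored (set empty)
final: {}; accept 1 not in set

Answer: REJECT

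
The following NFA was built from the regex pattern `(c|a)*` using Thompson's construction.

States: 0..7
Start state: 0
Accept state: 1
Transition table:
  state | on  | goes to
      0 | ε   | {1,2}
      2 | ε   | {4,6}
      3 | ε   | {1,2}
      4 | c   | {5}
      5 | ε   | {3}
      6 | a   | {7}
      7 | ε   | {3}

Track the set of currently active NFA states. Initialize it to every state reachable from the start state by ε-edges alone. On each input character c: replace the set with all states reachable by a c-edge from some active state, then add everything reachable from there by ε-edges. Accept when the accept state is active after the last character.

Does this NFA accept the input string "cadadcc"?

Answer: REJECT

Trace:
initial (ε-close {0}): {0,1,2,4,6}
'c' @ 1: {1,2,3,4,5,6}  [accepting]
'a' @ 2: {1,2,3,4,6,7}  [accepting]
'd' @ 3: {}  — no active states
rest 'adcc' ignored (set empty)
after full input: {}  (accept=1 not in)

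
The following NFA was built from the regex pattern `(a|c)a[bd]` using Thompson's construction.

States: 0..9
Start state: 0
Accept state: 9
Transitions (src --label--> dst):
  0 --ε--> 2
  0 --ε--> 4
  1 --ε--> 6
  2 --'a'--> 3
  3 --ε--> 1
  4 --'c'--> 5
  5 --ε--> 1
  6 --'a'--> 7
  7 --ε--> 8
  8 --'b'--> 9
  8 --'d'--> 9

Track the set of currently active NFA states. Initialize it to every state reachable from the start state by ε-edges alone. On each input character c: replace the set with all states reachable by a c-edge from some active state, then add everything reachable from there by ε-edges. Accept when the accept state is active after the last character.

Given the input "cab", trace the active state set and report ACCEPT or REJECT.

Answer: ACCEPT

Trace:
S₀ = ε-closure({0}) = {0,2,4}
'c' @ 1: {1,5,6}
'a' @ 2: {7,8}
'b' @ 3: {9}  ✓accept
final: {9}; accept 9 in set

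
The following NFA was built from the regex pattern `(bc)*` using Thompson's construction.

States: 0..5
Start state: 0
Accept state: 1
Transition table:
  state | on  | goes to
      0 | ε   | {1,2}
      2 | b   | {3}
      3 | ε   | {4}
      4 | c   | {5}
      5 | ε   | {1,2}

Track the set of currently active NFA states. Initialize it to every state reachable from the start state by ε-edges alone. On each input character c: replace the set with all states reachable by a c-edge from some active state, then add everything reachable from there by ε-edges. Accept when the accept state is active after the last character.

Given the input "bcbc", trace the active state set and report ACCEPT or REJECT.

Answer: ACCEPT

Trace:
start: ε-closure({0}) = {0,1,2}
'b' @ 1: {3,4}
'c' @ 2: {1,2,5}  (accept∈set)
'b' @ 3: {3,4}
'c' @ 4: {1,2,5}  (accept∈set)
final: {1,2,5}; accept 1 in set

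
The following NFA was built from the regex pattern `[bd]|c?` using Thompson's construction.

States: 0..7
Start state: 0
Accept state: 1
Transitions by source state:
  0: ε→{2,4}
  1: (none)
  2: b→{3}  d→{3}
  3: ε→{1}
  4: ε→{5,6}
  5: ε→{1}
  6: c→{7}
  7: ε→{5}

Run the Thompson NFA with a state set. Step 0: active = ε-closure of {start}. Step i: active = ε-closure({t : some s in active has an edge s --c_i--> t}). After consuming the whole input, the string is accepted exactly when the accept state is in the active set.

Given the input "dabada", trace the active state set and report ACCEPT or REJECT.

initial (ε-close {0}): {0,1,2,4,5,6}
'd' @ 1: {1,3}  [accepting]
'a' @ 2: {}  — no active states
rest 'bada' ignored (set empty)
end set {} — state 1 not in

Answer: REJECT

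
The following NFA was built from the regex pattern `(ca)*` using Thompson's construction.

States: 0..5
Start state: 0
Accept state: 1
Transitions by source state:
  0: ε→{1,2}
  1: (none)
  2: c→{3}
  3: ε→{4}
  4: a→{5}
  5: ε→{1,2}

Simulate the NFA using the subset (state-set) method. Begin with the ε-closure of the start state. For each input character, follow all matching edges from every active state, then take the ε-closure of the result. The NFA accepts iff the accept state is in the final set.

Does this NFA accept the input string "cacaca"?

start: ε-closure({0}) = {0,1,2}
'c' @ 1: {3,4}
'a' @ 2: {1,2,5}  (accept∈set)
'c' @ 3: {3,4}
'a' @ 4: {1,2,5}  (accept∈set)
'c' @ 5: {3,4}
'a' @ 6: {1,2,5}  (accept∈set)
after full input: {1,2,5}  (accept=1 in)

Answer: ACCEPT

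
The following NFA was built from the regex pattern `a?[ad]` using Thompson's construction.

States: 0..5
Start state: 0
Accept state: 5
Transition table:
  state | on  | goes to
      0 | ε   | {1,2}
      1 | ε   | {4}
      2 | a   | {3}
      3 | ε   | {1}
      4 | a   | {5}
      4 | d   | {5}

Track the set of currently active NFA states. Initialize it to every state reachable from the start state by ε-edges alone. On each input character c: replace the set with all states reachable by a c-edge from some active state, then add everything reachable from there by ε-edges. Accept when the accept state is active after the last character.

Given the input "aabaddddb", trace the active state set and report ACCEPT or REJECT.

S₀ = ε-closure({0}) = {0,1,2,4}
'a' @ 1: {1,3,4,5}  (accept∈set)
'a' @ 2: {5}  (accept∈set)
'b' @ 3: {}  — dead — no transitions
rest 'addddb' ignored (set empty)
end set {} — state 5 not in

Answer: REJECT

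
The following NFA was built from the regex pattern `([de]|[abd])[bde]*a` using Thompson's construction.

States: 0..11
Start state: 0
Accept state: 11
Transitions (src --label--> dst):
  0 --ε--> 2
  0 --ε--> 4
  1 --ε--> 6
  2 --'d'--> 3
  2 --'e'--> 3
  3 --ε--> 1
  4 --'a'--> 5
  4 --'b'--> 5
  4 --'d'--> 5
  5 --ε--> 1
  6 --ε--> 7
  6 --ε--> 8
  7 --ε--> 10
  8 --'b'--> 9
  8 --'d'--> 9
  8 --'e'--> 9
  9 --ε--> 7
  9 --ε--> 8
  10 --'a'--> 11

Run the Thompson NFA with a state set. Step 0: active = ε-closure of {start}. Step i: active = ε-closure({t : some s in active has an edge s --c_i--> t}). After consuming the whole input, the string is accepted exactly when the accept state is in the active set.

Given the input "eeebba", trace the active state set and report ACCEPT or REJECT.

Answer: ACCEPT

Trace:
initial (ε-close {0}): {0,2,4}
'e' @ 1: {1,3,6,7,8,10}
'e' @ 2: {7,8,9,10}
'e' @ 3: {7,8,9,10}
'b' @ 4: {7,8,9,10}
'b' @ 5: {7,8,9,10}
'a' @ 6: {11}  ✓accept
final: {11}; accept 11 in set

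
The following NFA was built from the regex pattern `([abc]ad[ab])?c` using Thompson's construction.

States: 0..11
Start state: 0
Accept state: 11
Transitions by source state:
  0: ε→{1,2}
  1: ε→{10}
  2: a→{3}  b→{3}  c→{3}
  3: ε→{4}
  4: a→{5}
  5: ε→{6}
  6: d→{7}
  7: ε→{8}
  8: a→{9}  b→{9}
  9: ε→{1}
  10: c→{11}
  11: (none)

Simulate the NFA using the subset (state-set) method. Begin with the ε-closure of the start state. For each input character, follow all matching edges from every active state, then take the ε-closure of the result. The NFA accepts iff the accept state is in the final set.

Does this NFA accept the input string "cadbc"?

Answer: ACCEPT

Derivation:
initial (ε-close {0}): {0,1,2,10}
'c' @ 1: {3,4,11}  (accept∈set)
'a' @ 2: {5,6}
'd' @ 3: {7,8}
'b' @ 4: {1,9,10}
'c' @ 5: {11}  (accept∈set)
end set {11} — state 11 in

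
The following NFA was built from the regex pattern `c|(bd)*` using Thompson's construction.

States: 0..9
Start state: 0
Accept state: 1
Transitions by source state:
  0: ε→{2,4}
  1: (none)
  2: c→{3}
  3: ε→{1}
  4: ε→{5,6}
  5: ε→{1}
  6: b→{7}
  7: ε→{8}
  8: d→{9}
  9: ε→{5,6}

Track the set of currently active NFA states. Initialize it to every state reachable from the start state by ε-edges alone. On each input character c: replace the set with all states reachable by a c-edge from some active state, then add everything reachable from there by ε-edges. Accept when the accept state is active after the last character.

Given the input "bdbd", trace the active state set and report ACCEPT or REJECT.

S₀ = ε-closure({0}) = {0,1,2,4,5,6}
'b' @ 1: {7,8}
'd' @ 2: {1,5,6,9}  [accepting]
'b' @ 3: {7,8}
'd' @ 4: {1,5,6,9}  [accepting]
after full input: {1,5,6,9}  (accept=1 in)

Answer: ACCEPT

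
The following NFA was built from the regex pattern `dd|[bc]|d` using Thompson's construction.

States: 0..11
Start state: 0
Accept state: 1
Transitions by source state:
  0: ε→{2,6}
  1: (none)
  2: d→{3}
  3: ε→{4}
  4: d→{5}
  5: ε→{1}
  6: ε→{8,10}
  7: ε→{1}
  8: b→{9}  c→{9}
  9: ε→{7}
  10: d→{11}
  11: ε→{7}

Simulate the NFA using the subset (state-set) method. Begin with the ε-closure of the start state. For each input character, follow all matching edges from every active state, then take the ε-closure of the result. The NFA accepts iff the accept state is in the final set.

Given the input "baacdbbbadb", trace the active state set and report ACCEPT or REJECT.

Answer: REJECT

Derivation:
S₀ = ε-closure({0}) = {0,2,6,8,10}
'b' @ 1: {1,7,9}  [accepting]
'a' @ 2: {}  — state set empty
rest 'acdbbbadb' ignored (set empty)
after full input: {}  (accept=1 not in)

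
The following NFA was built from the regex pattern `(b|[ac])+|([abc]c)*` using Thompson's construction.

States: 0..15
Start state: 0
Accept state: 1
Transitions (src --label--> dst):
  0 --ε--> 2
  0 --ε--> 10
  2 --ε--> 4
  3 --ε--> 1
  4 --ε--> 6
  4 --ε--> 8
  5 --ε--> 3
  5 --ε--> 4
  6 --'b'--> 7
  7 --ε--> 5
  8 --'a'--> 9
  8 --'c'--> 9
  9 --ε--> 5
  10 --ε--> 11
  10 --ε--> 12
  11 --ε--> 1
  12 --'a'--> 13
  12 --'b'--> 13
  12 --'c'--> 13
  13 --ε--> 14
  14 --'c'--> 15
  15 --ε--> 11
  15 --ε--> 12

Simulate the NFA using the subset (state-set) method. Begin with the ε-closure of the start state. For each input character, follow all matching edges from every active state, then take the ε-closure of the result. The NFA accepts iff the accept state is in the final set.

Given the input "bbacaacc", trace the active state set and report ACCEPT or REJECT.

Answer: ACCEPT

Trace:
initial (ε-close {0}): {0,1,2,4,6,8,10,11,12}
'b' @ 1: {1,3,4,5,6,7,8,13,14}  (accept∈set)
'b' @ 2: {1,3,4,5,6,7,8}  (accept∈set)
'a' @ 3: {1,3,4,5,6,8,9}  (accept∈set)
'c' @ 4: {1,3,4,5,6,8,9}  (accept∈set)
'a' @ 5: {1,3,4,5,6,8,9}  (accept∈set)
'a' @ 6: {1,3,4,5,6,8,9}  (accept∈set)
'c' @ 7: {1,3,4,5,6,8,9}  (accept∈set)
'c' @ 8: {1,3,4,5,6,8,9}  (accept∈set)
end set {1,3,4,5,6,8,9} — state 1 in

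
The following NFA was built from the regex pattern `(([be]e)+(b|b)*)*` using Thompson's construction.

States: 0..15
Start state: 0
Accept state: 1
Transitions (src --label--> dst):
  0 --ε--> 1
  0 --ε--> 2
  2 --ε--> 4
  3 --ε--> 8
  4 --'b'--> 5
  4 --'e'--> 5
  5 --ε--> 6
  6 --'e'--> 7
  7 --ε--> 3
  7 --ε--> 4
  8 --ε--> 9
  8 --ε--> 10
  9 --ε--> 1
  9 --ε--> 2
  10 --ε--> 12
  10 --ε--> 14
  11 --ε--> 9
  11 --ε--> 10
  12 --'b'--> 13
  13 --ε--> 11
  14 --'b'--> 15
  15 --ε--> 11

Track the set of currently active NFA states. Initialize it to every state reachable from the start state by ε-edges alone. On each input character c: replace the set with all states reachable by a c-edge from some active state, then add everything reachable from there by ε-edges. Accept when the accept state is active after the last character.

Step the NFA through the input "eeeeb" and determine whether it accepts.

S₀ = ε-closure({0}) = {0,1,2,4}
'e' @ 1: {5,6}
'e' @ 2: {1,2,3,4,7,8,9,10,12,14}  [accepting]
'e' @ 3: {5,6}
'e' @ 4: {1,2,3,4,7,8,9,10,12,14}  [accepting]
'b' @ 5: {1,2,4,5,6,9,10,11,12,13,14,15}  [accepting]
final: {1,2,4,5,6,9,10,11,12,13,14,15}; accept 1 in set

Answer: ACCEPT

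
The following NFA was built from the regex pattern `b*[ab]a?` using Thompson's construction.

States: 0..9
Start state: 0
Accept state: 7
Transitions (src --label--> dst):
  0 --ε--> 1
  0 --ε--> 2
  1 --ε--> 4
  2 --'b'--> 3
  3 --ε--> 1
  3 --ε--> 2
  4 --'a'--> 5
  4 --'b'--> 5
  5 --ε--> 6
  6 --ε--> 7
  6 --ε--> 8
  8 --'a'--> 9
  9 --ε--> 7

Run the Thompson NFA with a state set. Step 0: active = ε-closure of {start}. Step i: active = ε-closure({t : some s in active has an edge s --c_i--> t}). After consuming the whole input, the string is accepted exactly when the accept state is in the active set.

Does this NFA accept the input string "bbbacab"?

Answer: REJECT

Steps:
S₀ = ε-closure({0}) = {0,1,2,4}
'b' @ 1: {1,2,3,4,5,6,7,8}  [accepting]
'b' @ 2: {1,2,3,4,5,6,7,8}  [accepting]
'b' @ 3: {1,2,3,4,5,6,7,8}  [accepting]
'a' @ 4: {5,6,7,8,9}  [accepting]
'c' @ 5: {}  — no active states
rest 'ab' ignored (set empty)
end set {} — state 7 not in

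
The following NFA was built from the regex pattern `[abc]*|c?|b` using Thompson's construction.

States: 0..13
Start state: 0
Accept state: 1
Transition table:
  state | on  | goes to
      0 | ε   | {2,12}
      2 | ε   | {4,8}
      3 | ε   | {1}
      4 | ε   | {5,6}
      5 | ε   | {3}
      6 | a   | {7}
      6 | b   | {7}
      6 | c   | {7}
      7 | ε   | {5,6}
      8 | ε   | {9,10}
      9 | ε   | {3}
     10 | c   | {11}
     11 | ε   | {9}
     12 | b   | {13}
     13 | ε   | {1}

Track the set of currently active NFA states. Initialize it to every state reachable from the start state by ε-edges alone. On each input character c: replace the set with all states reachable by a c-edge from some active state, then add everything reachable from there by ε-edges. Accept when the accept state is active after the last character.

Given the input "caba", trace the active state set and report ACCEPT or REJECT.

initial (ε-close {0}): {0,1,2,3,4,5,6,8,9,10,12}
'c' @ 1: {1,3,5,6,7,9,11}  (accept∈set)
'a' @ 2: {1,3,5,6,7}  (accept∈set)
'b' @ 3: {1,3,5,6,7}  (accept∈set)
'a' @ 4: {1,3,5,6,7}  (accept∈set)
end set {1,3,5,6,7} — state 1 in

Answer: ACCEPT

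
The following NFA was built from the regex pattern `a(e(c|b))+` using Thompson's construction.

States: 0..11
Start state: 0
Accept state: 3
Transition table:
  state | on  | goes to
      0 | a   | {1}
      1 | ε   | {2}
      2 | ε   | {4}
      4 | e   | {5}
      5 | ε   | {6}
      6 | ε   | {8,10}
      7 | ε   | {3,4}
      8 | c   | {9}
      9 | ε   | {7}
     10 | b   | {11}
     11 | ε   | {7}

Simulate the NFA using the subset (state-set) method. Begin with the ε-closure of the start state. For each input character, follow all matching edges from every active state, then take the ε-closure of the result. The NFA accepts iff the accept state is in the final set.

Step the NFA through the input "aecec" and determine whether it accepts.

Answer: ACCEPT

Steps:
start: ε-closure({0}) = {0}
'a' @ 1: {1,2,4}
'e' @ 2: {5,6,8,10}
'c' @ 3: {3,4,7,9}  (accept∈set)
'e' @ 4: {5,6,8,10}
'c' @ 5: {3,4,7,9}  (accept∈set)
end set {3,4,7,9} — state 3 in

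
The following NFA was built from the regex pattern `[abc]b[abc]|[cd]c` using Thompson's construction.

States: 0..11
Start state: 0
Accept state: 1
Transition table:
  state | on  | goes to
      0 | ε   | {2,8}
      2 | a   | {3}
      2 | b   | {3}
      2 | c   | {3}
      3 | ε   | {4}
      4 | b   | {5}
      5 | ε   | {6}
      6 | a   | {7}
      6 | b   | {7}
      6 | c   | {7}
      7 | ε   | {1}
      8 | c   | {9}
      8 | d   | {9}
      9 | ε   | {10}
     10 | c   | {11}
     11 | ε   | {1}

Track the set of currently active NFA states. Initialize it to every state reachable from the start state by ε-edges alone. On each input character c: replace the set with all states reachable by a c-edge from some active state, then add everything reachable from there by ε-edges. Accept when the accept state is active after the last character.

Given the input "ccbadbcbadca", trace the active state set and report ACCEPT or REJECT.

start: ε-closure({0}) = {0,2,8}
'c' @ 1: {3,4,9,10}
'c' @ 2: {1,11}  (accept∈set)
'b' @ 3: {}  — dead — no transitions
rest 'adbcbadca' ignored (set empty)
final: {}; accept 1 not in set

Answer: REJECT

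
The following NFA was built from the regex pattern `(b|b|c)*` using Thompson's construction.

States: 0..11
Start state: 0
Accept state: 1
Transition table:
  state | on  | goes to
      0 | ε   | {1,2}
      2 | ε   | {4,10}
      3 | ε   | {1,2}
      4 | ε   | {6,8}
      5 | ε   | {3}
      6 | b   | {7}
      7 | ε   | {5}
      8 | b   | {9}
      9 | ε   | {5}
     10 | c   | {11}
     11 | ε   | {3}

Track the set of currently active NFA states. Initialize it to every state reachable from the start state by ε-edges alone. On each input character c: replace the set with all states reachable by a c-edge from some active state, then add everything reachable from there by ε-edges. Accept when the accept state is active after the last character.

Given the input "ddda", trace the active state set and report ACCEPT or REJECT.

start: ε-closure({0}) = {0,1,2,4,6,8,10}
'd' @ 1: {}  — state set empty
rest 'dda' ignored (set empty)
final: {}; accept 1 not in set

Answer: REJECT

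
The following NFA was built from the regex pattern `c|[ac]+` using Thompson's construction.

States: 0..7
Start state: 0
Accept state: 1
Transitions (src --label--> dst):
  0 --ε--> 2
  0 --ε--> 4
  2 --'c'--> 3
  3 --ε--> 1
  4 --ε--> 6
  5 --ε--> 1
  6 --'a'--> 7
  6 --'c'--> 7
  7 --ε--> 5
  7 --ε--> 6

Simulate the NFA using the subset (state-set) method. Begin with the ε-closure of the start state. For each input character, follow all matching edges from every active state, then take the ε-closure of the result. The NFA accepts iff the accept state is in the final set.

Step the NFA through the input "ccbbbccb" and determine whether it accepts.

Answer: REJECT

Derivation:
initial (ε-close {0}): {0,2,4,6}
'c' @ 1: {1,3,5,6,7}  (accept∈set)
'c' @ 2: {1,5,6,7}  (accept∈set)
'b' @ 3: {}  — no active states
rest 'bbccb' ignored (set empty)
end set {} — state 1 not in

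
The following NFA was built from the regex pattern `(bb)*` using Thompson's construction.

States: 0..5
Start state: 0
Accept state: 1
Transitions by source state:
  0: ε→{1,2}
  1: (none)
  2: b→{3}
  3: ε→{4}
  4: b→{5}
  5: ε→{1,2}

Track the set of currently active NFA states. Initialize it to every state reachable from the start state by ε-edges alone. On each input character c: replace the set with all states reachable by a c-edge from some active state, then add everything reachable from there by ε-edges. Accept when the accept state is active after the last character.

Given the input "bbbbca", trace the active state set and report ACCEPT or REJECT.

start: ε-closure({0}) = {0,1,2}
'b' @ 1: {3,4}
'b' @ 2: {1,2,5}  ✓accept
'b' @ 3: {3,4}
'b' @ 4: {1,2,5}  ✓accept
'c' @ 5: {}  — state set empty
rest 'a' ignored (set empty)
after full input: {}  (accept=1 not in)

Answer: REJECT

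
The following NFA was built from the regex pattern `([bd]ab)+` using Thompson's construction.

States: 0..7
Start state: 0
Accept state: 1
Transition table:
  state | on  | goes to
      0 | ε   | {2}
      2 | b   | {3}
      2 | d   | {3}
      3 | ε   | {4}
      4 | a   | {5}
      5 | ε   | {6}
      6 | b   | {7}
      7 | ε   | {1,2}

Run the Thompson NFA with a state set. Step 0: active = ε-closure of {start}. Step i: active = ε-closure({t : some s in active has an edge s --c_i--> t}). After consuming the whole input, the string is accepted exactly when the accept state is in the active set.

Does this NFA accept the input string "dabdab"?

Answer: ACCEPT

Steps:
initial (ε-close {0}): {0,2}
'd' @ 1: {3,4}
'a' @ 2: {5,6}
'b' @ 3: {1,2,7}  [accepting]
'd' @ 4: {3,4}
'a' @ 5: {5,6}
'b' @ 6: {1,2,7}  [accepting]
after full input: {1,2,7}  (accept=1 in)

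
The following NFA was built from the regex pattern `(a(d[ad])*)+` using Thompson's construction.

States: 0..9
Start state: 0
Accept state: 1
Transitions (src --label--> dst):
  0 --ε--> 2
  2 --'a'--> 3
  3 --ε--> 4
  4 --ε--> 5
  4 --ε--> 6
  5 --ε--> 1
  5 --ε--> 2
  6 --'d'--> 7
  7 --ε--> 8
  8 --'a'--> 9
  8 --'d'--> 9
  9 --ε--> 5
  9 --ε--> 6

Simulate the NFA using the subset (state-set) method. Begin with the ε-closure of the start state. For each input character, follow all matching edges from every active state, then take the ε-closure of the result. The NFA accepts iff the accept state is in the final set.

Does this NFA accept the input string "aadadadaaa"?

start: ε-closure({0}) = {0,2}
'a' @ 1: {1,2,3,4,5,6}  (accept∈set)
'a' @ 2: {1,2,3,4,5,6}  (accept∈set)
'd' @ 3: {7,8}
'a' @ 4: {1,2,5,6,9}  (accept∈set)
'd' @ 5: {7,8}
'a' @ 6: {1,2,5,6,9}  (accept∈set)
'd' @ 7: {7,8}
'a' @ 8: {1,2,5,6,9}  (accept∈set)
'a' @ 9: {1,2,3,4,5,6}  (accept∈set)
'a' @ 10: {1,2,3,4,5,6}  (accept∈set)
end set {1,2,3,4,5,6} — state 1 in

Answer: ACCEPT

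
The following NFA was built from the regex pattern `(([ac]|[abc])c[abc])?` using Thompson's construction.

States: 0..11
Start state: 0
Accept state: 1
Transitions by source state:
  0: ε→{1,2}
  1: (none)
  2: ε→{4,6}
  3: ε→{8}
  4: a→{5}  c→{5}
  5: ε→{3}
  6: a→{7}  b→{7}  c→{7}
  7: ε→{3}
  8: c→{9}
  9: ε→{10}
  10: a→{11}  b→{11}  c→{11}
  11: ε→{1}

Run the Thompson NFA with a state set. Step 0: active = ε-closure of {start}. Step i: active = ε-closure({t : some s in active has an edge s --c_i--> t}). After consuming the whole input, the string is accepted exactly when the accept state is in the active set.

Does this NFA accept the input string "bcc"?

start: ε-closure({0}) = {0,1,2,4,6}
'b' @ 1: {3,7,8}
'c' @ 2: {9,10}
'c' @ 3: {1,11}  (accept∈set)
end set {1,11} — state 1 in

Answer: ACCEPT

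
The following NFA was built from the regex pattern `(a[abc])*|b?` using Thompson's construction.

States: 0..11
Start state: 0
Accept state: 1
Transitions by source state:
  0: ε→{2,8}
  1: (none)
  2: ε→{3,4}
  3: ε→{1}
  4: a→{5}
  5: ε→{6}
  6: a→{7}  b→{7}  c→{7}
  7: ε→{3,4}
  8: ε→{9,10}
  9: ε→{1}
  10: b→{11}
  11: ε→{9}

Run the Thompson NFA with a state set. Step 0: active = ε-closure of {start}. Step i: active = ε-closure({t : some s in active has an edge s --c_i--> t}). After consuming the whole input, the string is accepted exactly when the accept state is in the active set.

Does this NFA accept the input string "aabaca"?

start: ε-closure({0}) = {0,1,2,3,4,8,9,10}
'a' @ 1: {5,6}
'a' @ 2: {1,3,4,7}  (accept∈set)
'b' @ 3: {}  — no active states
rest 'aca' ignored (set empty)
after full input: {}  (accept=1 not in)

Answer: REJECT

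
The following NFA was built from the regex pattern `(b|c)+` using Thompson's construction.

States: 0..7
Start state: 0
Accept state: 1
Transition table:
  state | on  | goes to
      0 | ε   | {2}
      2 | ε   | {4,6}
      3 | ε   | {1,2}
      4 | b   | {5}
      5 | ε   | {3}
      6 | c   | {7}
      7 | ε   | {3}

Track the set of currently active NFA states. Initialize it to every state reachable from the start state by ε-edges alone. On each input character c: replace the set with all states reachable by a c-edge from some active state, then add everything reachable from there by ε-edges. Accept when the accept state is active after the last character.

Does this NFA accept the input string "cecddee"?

initial (ε-close {0}): {0,2,4,6}
'c' @ 1: {1,2,3,4,6,7}  [accepting]
'e' @ 2: {}  — no active states
rest 'cddee' ignored (set empty)
after full input: {}  (accept=1 not in)

Answer: REJECT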